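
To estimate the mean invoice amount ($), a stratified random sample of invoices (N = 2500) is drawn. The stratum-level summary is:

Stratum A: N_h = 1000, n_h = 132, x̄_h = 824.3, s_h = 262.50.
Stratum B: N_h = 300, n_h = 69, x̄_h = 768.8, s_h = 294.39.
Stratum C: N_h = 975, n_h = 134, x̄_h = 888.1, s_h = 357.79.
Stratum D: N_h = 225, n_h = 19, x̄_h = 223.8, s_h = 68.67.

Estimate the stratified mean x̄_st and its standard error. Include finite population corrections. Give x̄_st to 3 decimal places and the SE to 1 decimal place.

x̄_st ≈ 788.477, SE ≈ 14.6

x̄_st = Σ W_h x̄_h = (1000·824.3 + 300·768.8 + 975·888.1 + 225·223.8)/2500 = 788.47700
V̂(x̄_st) = Σ W_h² (1 − n_h/N_h) s_h²/n_h, with W_h = N_h/N and N = 2500:
  stratum A: (1000/2500)²·(1 − 132/1000)·262.50²/132 = 72.4977
  stratum B: (300/2500)²·(1 − 69/300)·294.39²/69 = 13.9268
  stratum C: (975/2500)²·(1 − 134/975)·357.79²/134 = 125.335
  stratum D: (225/2500)²·(1 − 19/225)·68.67²/19 = 1.84056
V̂(x̄_st) = 213.6
SE(x̄_st) = √213.6 = 14.6151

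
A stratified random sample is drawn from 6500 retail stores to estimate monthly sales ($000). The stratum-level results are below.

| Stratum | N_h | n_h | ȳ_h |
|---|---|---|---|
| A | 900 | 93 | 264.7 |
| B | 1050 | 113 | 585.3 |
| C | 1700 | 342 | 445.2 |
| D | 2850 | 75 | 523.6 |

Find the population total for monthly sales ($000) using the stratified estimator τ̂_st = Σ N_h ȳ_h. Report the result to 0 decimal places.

τ̂_st = Σ N_h ȳ_h = 900·264.7 + 1050·585.3 + 1700·445.2 + 2850·523.6 = 3101895

τ̂_st ≈ 3101895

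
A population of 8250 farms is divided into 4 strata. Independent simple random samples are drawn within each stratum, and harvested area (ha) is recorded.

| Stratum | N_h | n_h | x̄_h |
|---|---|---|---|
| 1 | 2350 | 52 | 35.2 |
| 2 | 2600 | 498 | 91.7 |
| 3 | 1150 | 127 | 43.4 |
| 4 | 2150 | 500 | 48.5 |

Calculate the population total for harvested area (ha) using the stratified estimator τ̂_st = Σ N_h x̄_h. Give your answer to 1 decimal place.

τ̂_st ≈ 475325.0

τ̂_st = Σ N_h x̄_h = 2350·35.2 + 2600·91.7 + 1150·43.4 + 2150·48.5 = 475325.0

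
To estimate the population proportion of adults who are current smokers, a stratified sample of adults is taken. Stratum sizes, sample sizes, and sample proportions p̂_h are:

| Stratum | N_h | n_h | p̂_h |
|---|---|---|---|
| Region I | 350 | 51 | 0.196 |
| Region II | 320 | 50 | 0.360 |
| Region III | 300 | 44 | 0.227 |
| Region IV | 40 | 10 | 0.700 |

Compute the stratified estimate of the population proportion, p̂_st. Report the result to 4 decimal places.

N = 1010; stratum weights W_h = N_h/N.
p̂_st = Σ W_h p̂_h = (350·0.196 + 320·0.360 + 300·0.227 + 40·0.700)/1010 = 0.27713

p̂_st ≈ 0.2771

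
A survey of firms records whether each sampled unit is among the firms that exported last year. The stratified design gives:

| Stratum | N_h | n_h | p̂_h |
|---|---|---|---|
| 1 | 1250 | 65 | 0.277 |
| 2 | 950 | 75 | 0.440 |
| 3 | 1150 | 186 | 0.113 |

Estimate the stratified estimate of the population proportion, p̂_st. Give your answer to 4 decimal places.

p̂_st ≈ 0.2669

N = 3350; stratum weights W_h = N_h/N.
p̂_st = Σ W_h p̂_h = (1250·0.277 + 950·0.440 + 1150·0.113)/3350 = 0.26693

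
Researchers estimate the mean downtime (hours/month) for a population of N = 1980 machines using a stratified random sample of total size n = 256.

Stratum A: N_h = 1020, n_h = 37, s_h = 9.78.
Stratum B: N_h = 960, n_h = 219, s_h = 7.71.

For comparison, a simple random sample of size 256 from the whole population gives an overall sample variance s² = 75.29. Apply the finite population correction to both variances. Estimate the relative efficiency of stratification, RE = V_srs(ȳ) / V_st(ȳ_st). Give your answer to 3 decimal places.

RE ≈ 0.360

V̂(ȳ_st) = Σ W_h² (1 − n_h/N_h) s_h²/n_h, with W_h = N_h/N and N = 1980:
  stratum A: (1020/1980)²·(1 − 37/1020)·9.78²/37 = 0.661149
  stratum B: (960/1980)²·(1 − 219/960)·7.71²/219 = 0.049252
V_st = 0.710401
V_srs = (1 − 256/1980)·75.29/256 = 0.256076
Relative efficiency = V_srs / V_st = 0.256076/0.710401 = 0.3605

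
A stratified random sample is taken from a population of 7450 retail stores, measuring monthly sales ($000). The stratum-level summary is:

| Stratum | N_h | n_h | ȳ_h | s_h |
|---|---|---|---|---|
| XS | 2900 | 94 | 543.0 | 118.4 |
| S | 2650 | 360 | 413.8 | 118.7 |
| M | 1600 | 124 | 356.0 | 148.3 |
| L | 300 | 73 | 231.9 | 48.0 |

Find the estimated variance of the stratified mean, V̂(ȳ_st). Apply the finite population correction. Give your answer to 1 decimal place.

V̂(ȳ_st) = Σ W_h² (1 − n_h/N_h) s_h²/n_h, with W_h = N_h/N and N = 7450:
  stratum XS: (2900/7450)²·(1 − 94/2900)·118.4²/94 = 21.865
  stratum S: (2650/7450)²·(1 − 360/2650)·118.7²/360 = 4.27925
  stratum M: (1600/7450)²·(1 − 124/1600)·148.3²/124 = 7.54665
  stratum L: (300/7450)²·(1 − 73/300)·48.0²/73 = 0.0387252
V̂(ȳ_st) = 33.7296

V̂(ȳ_st) ≈ 33.7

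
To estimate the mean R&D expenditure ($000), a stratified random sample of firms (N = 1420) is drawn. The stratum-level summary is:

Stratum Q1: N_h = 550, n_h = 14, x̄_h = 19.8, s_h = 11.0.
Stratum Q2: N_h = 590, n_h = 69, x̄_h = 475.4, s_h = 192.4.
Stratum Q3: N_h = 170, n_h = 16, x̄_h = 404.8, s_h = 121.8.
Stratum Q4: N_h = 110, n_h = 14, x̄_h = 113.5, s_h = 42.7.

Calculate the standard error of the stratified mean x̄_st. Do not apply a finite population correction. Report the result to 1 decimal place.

V̂(x̄_st) = Σ W_h² s_h²/n_h, with W_h = N_h/N and N = 1420:
  stratum Q1: (550/1420)²·11.0²/14 = 1.2966
  stratum Q2: (590/1420)²·192.4²/69 = 92.6165
  stratum Q3: (170/1420)²·121.8²/16 = 13.2891
  stratum Q4: (110/1420)²·42.7²/14 = 0.781513
V̂(x̄_st) = 107.984
SE(x̄_st) = √107.984 = 10.3915

SE(x̄_st) ≈ 10.4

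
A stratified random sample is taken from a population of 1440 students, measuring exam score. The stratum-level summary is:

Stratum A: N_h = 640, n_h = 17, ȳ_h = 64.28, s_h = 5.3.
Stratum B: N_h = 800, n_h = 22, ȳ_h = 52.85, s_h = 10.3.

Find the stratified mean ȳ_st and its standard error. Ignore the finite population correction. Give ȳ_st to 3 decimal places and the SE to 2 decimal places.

ȳ_st ≈ 57.930, SE ≈ 1.35

ȳ_st = Σ W_h ȳ_h = (640·64.28 + 800·52.85)/1440 = 57.93000
V̂(ȳ_st) = Σ W_h² s_h²/n_h, with W_h = N_h/N and N = 1440:
  stratum A: (640/1440)²·5.3²/17 = 0.326391
  stratum B: (800/1440)²·10.3²/22 = 1.48836
V̂(ȳ_st) = 1.81475
SE(ȳ_st) = √1.81475 = 1.34713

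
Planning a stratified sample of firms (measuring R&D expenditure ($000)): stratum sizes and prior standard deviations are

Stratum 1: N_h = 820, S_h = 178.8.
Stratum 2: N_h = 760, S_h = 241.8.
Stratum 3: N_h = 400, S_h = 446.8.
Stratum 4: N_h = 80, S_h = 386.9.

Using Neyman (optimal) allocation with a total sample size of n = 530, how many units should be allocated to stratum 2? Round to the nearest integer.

180

Neyman allocation: n_h = n · N_h S_h / Σ N_i S_i, with n = 530.
  stratum 1: N_h·S_h = 820·178.8 = 146616.00
  stratum 2: N_h·S_h = 760·241.8 = 183768.00
  stratum 3: N_h·S_h = 400·446.8 = 178720.00
  stratum 4: N_h·S_h = 80·386.9 = 30952.00
Σ N_h S_h = 540056.00
n for stratum 2 = 530·183768.00/540056.00 = 180.346 → 180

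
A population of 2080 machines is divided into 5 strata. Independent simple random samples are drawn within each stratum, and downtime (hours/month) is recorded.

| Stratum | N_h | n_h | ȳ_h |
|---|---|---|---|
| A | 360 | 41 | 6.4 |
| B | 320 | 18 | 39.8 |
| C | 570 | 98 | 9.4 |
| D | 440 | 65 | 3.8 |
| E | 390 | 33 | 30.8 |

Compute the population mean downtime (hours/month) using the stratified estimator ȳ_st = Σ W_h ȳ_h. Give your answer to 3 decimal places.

N = Σ N_h = 2080. Stratum weights W_h = N_h/N.
ȳ_st = (360·6.4 + 320·39.8 + 570·9.4 + 440·3.8 + 390·30.8) / 2080 = 16.38558

ȳ_st ≈ 16.386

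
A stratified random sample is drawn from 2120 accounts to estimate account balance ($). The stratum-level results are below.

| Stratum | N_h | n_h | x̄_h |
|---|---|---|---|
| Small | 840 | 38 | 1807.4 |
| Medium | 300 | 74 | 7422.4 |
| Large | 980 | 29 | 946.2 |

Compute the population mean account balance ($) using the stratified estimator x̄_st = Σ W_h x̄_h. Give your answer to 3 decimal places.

x̄_st ≈ 2203.874

N = Σ N_h = 2120. Stratum weights W_h = N_h/N.
x̄_st = (840·1807.4 + 300·7422.4 + 980·946.2) / 2120 = 2203.87358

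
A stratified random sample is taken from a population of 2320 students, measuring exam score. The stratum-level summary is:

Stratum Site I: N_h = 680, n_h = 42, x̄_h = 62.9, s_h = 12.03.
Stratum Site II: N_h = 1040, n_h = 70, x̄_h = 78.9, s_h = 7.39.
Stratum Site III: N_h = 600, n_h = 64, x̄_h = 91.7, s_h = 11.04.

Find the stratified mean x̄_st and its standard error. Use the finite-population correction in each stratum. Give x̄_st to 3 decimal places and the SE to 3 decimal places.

x̄_st ≈ 77.521, SE ≈ 0.733

x̄_st = Σ W_h x̄_h = (680·62.9 + 1040·78.9 + 600·91.7)/2320 = 77.52069
V̂(x̄_st) = Σ W_h² (1 − n_h/N_h) s_h²/n_h, with W_h = N_h/N and N = 2320:
  stratum Site I: (680/2320)²·(1 − 42/680)·12.03²/42 = 0.277738
  stratum Site II: (1040/2320)²·(1 − 70/1040)·7.39²/70 = 0.146224
  stratum Site III: (600/2320)²·(1 − 64/600)·11.04²/64 = 0.113788
V̂(x̄_st) = 0.537751
SE(x̄_st) = √0.537751 = 0.733315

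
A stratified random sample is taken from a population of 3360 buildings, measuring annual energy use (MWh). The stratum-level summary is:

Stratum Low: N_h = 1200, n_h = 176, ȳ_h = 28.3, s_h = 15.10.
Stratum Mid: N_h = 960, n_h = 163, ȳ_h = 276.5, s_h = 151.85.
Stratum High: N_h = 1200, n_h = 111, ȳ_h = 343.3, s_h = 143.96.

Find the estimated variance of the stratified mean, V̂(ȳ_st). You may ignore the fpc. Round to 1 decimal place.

V̂(ȳ_st) ≈ 35.5

V̂(ȳ_st) = Σ W_h² s_h²/n_h, with W_h = N_h/N and N = 3360:
  stratum Low: (1200/3360)²·15.10²/176 = 0.165244
  stratum Mid: (960/3360)²·151.85²/163 = 11.548
  stratum High: (1200/3360)²·143.96²/111 = 23.8147
V̂(ȳ_st) = 35.5279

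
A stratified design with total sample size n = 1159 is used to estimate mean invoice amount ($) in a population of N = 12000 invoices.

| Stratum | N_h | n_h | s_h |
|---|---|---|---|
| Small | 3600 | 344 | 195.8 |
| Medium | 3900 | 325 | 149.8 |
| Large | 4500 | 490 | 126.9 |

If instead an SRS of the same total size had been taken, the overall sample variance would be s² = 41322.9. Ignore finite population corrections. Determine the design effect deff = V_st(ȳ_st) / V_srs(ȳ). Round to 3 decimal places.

deff ≈ 0.615

V̂(ȳ_st) = Σ W_h² s_h²/n_h, with W_h = N_h/N and N = 12000:
  stratum Small: (3600/12000)²·195.8²/344 = 10.0302
  stratum Medium: (3900/12000)²·149.8²/325 = 7.29301
  stratum Large: (4500/12000)²·126.9²/490 = 4.62157
V_st = 21.9448
V_srs = s²/n = 41322.9/1159 = 35.6539
deff = V_st / V_srs = 21.9448/35.6539 = 0.6155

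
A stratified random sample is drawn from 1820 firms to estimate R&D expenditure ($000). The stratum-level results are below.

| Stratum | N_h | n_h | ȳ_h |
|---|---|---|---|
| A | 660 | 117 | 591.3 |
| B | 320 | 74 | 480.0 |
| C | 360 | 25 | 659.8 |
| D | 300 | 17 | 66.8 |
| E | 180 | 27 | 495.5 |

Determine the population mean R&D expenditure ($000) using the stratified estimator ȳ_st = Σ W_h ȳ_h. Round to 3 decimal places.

N = Σ N_h = 1820. Stratum weights W_h = N_h/N.
ȳ_st = (660·591.3 + 320·480.0 + 360·659.8 + 300·66.8 + 180·495.5) / 1820 = 489.34945

ȳ_st ≈ 489.349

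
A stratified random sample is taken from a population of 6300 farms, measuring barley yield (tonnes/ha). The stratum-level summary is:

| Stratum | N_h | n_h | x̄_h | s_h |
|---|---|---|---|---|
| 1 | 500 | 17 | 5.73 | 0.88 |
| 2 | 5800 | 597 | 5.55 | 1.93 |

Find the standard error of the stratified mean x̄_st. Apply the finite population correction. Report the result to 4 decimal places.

V̂(x̄_st) = Σ W_h² (1 − n_h/N_h) s_h²/n_h, with W_h = N_h/N and N = 6300:
  stratum 1: (500/6300)²·(1 − 17/500)·0.88²/17 = 0.000277174
  stratum 2: (5800/6300)²·(1 − 597/5800)·1.93²/597 = 0.00474396
V̂(x̄_st) = 0.00502113
SE(x̄_st) = √0.00502113 = 0.07086

SE(x̄_st) ≈ 0.0709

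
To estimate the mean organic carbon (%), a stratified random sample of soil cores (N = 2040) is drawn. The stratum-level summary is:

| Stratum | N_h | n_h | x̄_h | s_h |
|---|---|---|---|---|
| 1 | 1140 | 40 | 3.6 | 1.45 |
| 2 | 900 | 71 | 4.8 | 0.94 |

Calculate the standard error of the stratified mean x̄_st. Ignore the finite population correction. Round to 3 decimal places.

V̂(x̄_st) = Σ W_h² s_h²/n_h, with W_h = N_h/N and N = 2040:
  stratum 1: (1140/2040)²·1.45²/40 = 0.0164144
  stratum 2: (900/2040)²·0.94²/71 = 0.00242227
V̂(x̄_st) = 0.0188367
SE(x̄_st) = √0.0188367 = 0.137247

SE(x̄_st) ≈ 0.137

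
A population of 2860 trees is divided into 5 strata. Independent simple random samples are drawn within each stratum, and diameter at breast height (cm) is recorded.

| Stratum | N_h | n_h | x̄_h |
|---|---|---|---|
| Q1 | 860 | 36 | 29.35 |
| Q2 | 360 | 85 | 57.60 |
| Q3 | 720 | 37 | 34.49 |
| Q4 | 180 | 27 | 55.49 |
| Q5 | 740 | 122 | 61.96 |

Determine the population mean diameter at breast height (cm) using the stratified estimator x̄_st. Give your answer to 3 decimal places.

N = Σ N_h = 2860. Stratum weights W_h = N_h/N.
x̄_st = (860·29.35 + 360·57.60 + 720·34.49 + 180·55.49 + 740·61.96) / 2860 = 44.28266

x̄_st ≈ 44.283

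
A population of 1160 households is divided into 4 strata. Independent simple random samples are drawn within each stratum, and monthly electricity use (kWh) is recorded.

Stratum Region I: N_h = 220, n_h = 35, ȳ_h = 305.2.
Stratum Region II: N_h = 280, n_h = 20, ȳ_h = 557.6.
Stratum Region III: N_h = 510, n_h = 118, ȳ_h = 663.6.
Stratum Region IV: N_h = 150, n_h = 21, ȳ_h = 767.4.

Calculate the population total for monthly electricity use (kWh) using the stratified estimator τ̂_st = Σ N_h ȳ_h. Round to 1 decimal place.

τ̂_st ≈ 676818.0

τ̂_st = Σ N_h ȳ_h = 220·305.2 + 280·557.6 + 510·663.6 + 150·767.4 = 676818.0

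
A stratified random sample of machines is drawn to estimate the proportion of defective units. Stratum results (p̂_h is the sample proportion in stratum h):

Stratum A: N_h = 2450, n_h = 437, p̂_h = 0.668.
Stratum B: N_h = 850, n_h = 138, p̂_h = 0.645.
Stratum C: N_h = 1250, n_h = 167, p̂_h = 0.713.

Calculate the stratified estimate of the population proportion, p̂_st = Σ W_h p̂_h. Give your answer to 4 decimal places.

N = 4550; stratum weights W_h = N_h/N.
p̂_st = Σ W_h p̂_h = (2450·0.668 + 850·0.645 + 1250·0.713)/4550 = 0.67607

p̂_st ≈ 0.6761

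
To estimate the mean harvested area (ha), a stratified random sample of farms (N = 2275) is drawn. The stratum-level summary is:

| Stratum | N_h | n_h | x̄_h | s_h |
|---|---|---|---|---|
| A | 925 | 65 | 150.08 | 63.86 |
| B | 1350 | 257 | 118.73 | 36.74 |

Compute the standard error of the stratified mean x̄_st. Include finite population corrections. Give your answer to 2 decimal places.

V̂(x̄_st) = Σ W_h² (1 − n_h/N_h) s_h²/n_h, with W_h = N_h/N and N = 2275:
  stratum A: (925/2275)²·(1 − 65/925)·63.86²/65 = 9.64322
  stratum B: (1350/2275)²·(1 − 257/1350)·36.74²/257 = 1.49739
V̂(x̄_st) = 11.1406
SE(x̄_st) = √11.1406 = 3.33776

SE(x̄_st) ≈ 3.34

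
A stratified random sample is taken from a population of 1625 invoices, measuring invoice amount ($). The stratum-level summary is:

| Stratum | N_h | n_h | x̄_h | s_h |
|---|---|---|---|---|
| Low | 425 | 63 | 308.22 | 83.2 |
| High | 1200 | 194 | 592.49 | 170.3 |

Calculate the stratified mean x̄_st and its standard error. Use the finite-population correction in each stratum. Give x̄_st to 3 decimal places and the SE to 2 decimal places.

x̄_st = Σ W_h x̄_h = (425·308.22 + 1200·592.49)/1625 = 518.14246
V̂(x̄_st) = Σ W_h² (1 − n_h/N_h) s_h²/n_h, with W_h = N_h/N and N = 1625:
  stratum Low: (425/1625)²·(1 − 63/425)·83.2²/63 = 6.40172
  stratum High: (1200/1625)²·(1 − 194/1200)·170.3²/194 = 68.3439
V̂(x̄_st) = 74.7457
SE(x̄_st) = √74.7457 = 8.64556

x̄_st ≈ 518.142, SE ≈ 8.65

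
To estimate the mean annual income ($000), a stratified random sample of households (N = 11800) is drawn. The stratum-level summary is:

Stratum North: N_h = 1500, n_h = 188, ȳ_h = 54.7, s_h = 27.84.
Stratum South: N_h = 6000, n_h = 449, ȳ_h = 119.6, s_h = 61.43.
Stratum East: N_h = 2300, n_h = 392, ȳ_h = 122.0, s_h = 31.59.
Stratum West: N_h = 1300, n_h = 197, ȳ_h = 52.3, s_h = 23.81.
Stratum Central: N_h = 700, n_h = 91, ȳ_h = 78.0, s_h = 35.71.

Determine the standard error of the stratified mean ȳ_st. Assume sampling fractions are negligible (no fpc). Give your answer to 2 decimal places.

SE(ȳ_st) ≈ 1.56

V̂(ȳ_st) = Σ W_h² s_h²/n_h, with W_h = N_h/N and N = 11800:
  stratum North: (1500/11800)²·27.84²/188 = 0.0666192
  stratum South: (6000/11800)²·61.43²/449 = 2.17297
  stratum East: (2300/11800)²·31.59²/392 = 0.0967175
  stratum West: (1300/11800)²·23.81²/197 = 0.0349281
  stratum Central: (700/11800)²·35.71²/91 = 0.049314
V̂(ȳ_st) = 2.42055
SE(ȳ_st) = √2.42055 = 1.55581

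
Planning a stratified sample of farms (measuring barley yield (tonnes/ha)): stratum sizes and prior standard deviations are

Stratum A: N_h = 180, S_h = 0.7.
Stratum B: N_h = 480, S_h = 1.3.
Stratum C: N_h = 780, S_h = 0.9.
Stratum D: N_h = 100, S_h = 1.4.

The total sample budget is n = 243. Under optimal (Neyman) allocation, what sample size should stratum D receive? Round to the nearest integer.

Neyman allocation: n_h = n · N_h S_h / Σ N_i S_i, with n = 243.
  stratum A: N_h·S_h = 180·0.7 = 126.00
  stratum B: N_h·S_h = 480·1.3 = 624.00
  stratum C: N_h·S_h = 780·0.9 = 702.00
  stratum D: N_h·S_h = 100·1.4 = 140.00
Σ N_h S_h = 1592.00
n for stratum D = 243·140.00/1592.00 = 21.369 → 21

21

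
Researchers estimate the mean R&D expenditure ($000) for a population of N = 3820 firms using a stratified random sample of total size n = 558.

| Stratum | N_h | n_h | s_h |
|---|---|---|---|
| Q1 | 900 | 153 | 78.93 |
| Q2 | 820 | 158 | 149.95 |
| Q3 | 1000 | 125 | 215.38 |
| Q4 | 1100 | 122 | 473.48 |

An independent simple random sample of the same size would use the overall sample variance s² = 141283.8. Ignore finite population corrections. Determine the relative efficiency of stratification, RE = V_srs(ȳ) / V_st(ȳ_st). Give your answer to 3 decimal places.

V̂(ȳ_st) = Σ W_h² s_h²/n_h, with W_h = N_h/N and N = 3820:
  stratum Q1: (900/3820)²·78.93²/153 = 2.26022
  stratum Q2: (820/3820)²·149.95²/158 = 6.55748
  stratum Q3: (1000/3820)²·215.38²/125 = 25.4316
  stratum Q4: (1100/3820)²·473.48²/122 = 152.371
V_st = 186.62
V_srs = s²/n = 141283.8/558 = 253.197
Relative efficiency = V_srs / V_st = 253.197/186.62 = 1.3567

RE ≈ 1.357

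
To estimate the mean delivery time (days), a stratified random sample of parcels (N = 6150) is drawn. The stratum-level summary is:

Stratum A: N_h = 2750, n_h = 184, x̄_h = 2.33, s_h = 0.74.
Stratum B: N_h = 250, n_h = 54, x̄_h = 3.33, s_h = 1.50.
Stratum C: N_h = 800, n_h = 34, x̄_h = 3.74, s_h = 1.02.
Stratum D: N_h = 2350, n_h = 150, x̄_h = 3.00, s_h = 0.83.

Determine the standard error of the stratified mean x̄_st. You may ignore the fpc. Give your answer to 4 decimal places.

V̂(x̄_st) = Σ W_h² s_h²/n_h, with W_h = N_h/N and N = 6150:
  stratum A: (2750/6150)²·0.74²/184 = 0.00059506
  stratum B: (250/6150)²·1.50²/54 = 6.88523e-05
  stratum C: (800/6150)²·1.02²/34 = 0.000517787
  stratum D: (2350/6150)²·0.83²/150 = 0.00067058
V̂(x̄_st) = 0.00185228
SE(x̄_st) = √0.00185228 = 0.0430381

SE(x̄_st) ≈ 0.0430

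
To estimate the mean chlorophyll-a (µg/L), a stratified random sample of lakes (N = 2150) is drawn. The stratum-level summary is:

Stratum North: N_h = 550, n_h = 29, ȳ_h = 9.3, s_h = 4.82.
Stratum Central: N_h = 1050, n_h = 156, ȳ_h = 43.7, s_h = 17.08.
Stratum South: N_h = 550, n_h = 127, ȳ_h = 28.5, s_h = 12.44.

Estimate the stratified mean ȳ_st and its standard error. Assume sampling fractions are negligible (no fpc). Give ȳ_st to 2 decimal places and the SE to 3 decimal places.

ȳ_st ≈ 31.01, SE ≈ 0.760

ȳ_st = Σ W_h ȳ_h = (550·9.3 + 1050·43.7 + 550·28.5)/2150 = 31.01163
V̂(ȳ_st) = Σ W_h² s_h²/n_h, with W_h = N_h/N and N = 2150:
  stratum North: (550/2150)²·4.82²/29 = 0.0524257
  stratum Central: (1050/2150)²·17.08²/156 = 0.446018
  stratum South: (550/2150)²·12.44²/127 = 0.0797417
V̂(ȳ_st) = 0.578186
SE(ȳ_st) = √0.578186 = 0.760385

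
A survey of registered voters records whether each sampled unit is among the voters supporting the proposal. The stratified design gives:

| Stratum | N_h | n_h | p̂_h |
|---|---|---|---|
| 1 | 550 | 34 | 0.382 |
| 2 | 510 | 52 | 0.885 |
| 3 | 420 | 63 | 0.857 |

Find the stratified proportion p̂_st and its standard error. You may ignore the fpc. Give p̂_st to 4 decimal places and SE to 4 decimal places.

p̂_st ≈ 0.6901, SE ≈ 0.0372

N = 1480; stratum weights W_h = N_h/N.
p̂_st = Σ W_h p̂_h = (550·0.382 + 510·0.885 + 420·0.857)/1480 = 0.69013
V̂(p̂_st) = Σ W_h² p̂_h(1−p̂_h)/(n_h−1):
  stratum 1: (550/1480)²·0.382·0.618/33 = 0.000987961
  stratum 2: (510/1480)²·0.885·0.115/51 = 0.000236967
  stratum 3: (420/1480)²·0.857·0.143/62 = 0.000159184
V̂(p̂_st) = 0.00138411; SE = √V̂ = 0.0372037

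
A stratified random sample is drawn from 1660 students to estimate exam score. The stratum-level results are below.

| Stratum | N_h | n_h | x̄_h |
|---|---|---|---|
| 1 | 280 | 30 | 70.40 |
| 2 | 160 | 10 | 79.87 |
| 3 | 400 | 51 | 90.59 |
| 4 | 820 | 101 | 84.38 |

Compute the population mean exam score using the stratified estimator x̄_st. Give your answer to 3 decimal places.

N = Σ N_h = 1660. Stratum weights W_h = N_h/N.
x̄_st = (280·70.40 + 160·79.87 + 400·90.59 + 820·84.38) / 1660 = 83.08361

x̄_st ≈ 83.084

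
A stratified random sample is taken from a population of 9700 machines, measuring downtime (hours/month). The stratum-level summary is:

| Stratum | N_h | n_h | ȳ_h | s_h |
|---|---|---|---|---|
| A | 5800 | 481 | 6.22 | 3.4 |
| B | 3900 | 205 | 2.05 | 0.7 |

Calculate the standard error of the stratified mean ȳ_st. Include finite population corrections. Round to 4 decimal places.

SE(ȳ_st) ≈ 0.0908

V̂(ȳ_st) = Σ W_h² (1 − n_h/N_h) s_h²/n_h, with W_h = N_h/N and N = 9700:
  stratum A: (5800/9700)²·(1 − 481/5800)·3.4²/481 = 0.00788002
  stratum B: (3900/9700)²·(1 − 205/3900)·0.7²/205 = 0.000366082
V̂(ȳ_st) = 0.0082461
SE(ȳ_st) = √0.0082461 = 0.090808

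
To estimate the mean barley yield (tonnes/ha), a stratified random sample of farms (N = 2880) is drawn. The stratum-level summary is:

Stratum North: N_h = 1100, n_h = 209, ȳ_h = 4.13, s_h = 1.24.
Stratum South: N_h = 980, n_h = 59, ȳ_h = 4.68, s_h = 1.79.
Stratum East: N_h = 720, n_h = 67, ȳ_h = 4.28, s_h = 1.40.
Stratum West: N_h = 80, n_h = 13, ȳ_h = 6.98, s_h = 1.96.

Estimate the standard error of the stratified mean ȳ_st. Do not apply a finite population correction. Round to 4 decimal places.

SE(ȳ_st) ≈ 0.0970

V̂(ȳ_st) = Σ W_h² s_h²/n_h, with W_h = N_h/N and N = 2880:
  stratum North: (1100/2880)²·1.24²/209 = 0.00107324
  stratum South: (980/2880)²·1.79²/59 = 0.00628813
  stratum East: (720/2880)²·1.40²/67 = 0.00182836
  stratum West: (80/2880)²·1.96²/13 = 0.000228015
V̂(ȳ_st) = 0.00941774
SE(ȳ_st) = √0.00941774 = 0.097045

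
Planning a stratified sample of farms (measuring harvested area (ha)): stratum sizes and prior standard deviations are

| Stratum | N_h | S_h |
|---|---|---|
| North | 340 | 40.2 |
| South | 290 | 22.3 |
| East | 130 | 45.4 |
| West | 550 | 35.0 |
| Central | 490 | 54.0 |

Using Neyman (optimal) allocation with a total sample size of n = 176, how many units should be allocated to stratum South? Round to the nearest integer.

Neyman allocation: n_h = n · N_h S_h / Σ N_i S_i, with n = 176.
  stratum North: N_h·S_h = 340·40.2 = 13668.00
  stratum South: N_h·S_h = 290·22.3 = 6467.00
  stratum East: N_h·S_h = 130·45.4 = 5902.00
  stratum West: N_h·S_h = 550·35.0 = 19250.00
  stratum Central: N_h·S_h = 490·54.0 = 26460.00
Σ N_h S_h = 71747.00
n for stratum South = 176·6467.00/71747.00 = 15.864 → 16

16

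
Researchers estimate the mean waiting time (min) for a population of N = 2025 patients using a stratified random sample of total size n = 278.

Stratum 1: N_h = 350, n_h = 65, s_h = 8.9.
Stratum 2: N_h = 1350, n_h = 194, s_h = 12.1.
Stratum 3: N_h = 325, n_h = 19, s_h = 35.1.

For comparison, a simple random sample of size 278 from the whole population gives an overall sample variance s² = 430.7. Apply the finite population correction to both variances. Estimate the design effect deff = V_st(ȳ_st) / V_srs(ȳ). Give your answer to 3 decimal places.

V̂(ȳ_st) = Σ W_h² (1 − n_h/N_h) s_h²/n_h, with W_h = N_h/N and N = 2025:
  stratum 1: (350/2025)²·(1 − 65/350)·8.9²/65 = 0.0296435
  stratum 2: (1350/2025)²·(1 − 194/1350)·12.1²/194 = 0.287217
  stratum 3: (325/2025)²·(1 − 19/325)·35.1²/19 = 1.57259
V_st = 1.88945
V_srs = (1 − 278/2025)·430.7/278 = 1.33659
deff = V_st / V_srs = 1.88945/1.33659 = 1.4136

deff ≈ 1.414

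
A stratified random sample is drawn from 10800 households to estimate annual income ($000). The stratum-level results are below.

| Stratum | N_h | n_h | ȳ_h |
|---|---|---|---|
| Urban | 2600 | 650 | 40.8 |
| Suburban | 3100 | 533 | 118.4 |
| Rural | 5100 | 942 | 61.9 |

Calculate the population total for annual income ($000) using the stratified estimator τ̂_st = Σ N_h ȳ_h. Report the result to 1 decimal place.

τ̂_st ≈ 788810.0

τ̂_st = Σ N_h ȳ_h = 2600·40.8 + 3100·118.4 + 5100·61.9 = 788810.0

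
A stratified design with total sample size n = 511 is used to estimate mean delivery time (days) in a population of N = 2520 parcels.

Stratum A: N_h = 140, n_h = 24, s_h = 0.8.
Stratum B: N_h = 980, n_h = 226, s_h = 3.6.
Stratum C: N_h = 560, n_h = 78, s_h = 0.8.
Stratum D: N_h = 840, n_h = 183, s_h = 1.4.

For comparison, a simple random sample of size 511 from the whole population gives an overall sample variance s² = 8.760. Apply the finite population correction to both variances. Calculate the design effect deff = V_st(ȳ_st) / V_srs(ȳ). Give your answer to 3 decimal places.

V̂(ȳ_st) = Σ W_h² (1 − n_h/N_h) s_h²/n_h, with W_h = N_h/N and N = 2520:
  stratum A: (140/2520)²·(1 − 24/140)·0.8²/24 = 6.81952e-05
  stratum B: (980/2520)²·(1 − 226/980)·3.6²/226 = 0.00667257
  stratum C: (560/2520)²·(1 − 78/560)·0.8²/78 = 0.000348754
  stratum D: (840/2520)²·(1 − 183/840)·1.4²/183 = 0.000930783
V_st = 0.0080203
V_srs = (1 − 511/2520)·8.760/511 = 0.0136667
deff = V_st / V_srs = 0.0080203/0.0136667 = 0.5869

deff ≈ 0.587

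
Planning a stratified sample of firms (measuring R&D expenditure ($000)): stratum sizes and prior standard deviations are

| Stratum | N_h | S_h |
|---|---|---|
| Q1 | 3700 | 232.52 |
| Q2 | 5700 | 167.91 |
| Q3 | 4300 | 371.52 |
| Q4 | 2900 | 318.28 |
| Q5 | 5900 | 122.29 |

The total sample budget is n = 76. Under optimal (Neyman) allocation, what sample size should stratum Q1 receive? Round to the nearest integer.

Neyman allocation: n_h = n · N_h S_h / Σ N_i S_i, with n = 76.
  stratum Q1: N_h·S_h = 3700·232.52 = 860324.00
  stratum Q2: N_h·S_h = 5700·167.91 = 957087.00
  stratum Q3: N_h·S_h = 4300·371.52 = 1597536.00
  stratum Q4: N_h·S_h = 2900·318.28 = 923012.00
  stratum Q5: N_h·S_h = 5900·122.29 = 721511.00
Σ N_h S_h = 5059470.00
n for stratum Q1 = 76·860324.00/5059470.00 = 12.923 → 13

13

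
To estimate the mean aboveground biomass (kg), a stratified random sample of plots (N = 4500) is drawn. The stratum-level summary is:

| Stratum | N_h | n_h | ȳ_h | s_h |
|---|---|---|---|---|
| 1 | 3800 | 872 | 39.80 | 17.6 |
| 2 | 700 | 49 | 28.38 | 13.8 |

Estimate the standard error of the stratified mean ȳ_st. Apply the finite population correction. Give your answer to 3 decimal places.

V̂(ȳ_st) = Σ W_h² (1 − n_h/N_h) s_h²/n_h, with W_h = N_h/N and N = 4500:
  stratum 1: (3800/4500)²·(1 − 872/3800)·17.6²/872 = 0.195181
  stratum 2: (700/4500)²·(1 − 49/700)·13.8²/49 = 0.0874613
V̂(ȳ_st) = 0.282643
SE(ȳ_st) = √0.282643 = 0.531642

SE(ȳ_st) ≈ 0.532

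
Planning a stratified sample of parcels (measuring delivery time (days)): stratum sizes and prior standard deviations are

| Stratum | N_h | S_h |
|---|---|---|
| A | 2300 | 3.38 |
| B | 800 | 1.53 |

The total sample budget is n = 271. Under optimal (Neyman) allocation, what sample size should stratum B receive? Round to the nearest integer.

Neyman allocation: n_h = n · N_h S_h / Σ N_i S_i, with n = 271.
  stratum A: N_h·S_h = 2300·3.38 = 7774.00
  stratum B: N_h·S_h = 800·1.53 = 1224.00
Σ N_h S_h = 8998.00
n for stratum B = 271·1224.00/8998.00 = 36.864 → 37

37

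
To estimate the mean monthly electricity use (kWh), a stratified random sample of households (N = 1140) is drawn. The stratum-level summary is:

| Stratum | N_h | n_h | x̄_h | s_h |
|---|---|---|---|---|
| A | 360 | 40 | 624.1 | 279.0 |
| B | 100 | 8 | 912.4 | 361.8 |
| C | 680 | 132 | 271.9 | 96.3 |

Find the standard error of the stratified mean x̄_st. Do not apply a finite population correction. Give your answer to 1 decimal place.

SE(x̄_st) ≈ 18.6

V̂(x̄_st) = Σ W_h² s_h²/n_h, with W_h = N_h/N and N = 1140:
  stratum A: (360/1140)²·279.0²/40 = 194.063
  stratum B: (100/1140)²·361.8²/8 = 125.903
  stratum C: (680/1140)²·96.3²/132 = 24.9969
V̂(x̄_st) = 344.964
SE(x̄_st) = √344.964 = 18.5732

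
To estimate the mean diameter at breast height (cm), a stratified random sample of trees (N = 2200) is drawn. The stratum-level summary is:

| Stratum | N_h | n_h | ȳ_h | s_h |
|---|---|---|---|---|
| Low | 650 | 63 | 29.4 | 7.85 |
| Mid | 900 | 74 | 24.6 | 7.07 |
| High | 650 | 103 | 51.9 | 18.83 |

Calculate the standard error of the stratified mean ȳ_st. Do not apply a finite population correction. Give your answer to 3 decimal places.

SE(ȳ_st) ≈ 0.706

V̂(ȳ_st) = Σ W_h² s_h²/n_h, with W_h = N_h/N and N = 2200:
  stratum Low: (650/2200)²·7.85²/63 = 0.0853847
  stratum Mid: (900/2200)²·7.07²/74 = 0.113044
  stratum High: (650/2200)²·18.83²/103 = 0.3005
V̂(ȳ_st) = 0.498929
SE(ȳ_st) = √0.498929 = 0.706349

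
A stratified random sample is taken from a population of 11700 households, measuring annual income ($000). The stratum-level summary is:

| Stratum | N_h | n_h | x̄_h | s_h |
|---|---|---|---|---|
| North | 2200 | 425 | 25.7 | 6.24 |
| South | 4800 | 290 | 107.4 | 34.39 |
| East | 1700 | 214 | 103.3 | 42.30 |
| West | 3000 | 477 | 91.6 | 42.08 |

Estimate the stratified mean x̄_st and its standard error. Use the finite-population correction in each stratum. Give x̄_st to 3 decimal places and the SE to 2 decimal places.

x̄_st ≈ 87.391, SE ≈ 1.00

x̄_st = Σ W_h x̄_h = (2200·25.7 + 4800·107.4 + 1700·103.3 + 3000·91.6)/11700 = 87.39060
V̂(x̄_st) = Σ W_h² (1 − n_h/N_h) s_h²/n_h, with W_h = N_h/N and N = 11700:
  stratum North: (2200/11700)²·(1 − 425/2200)·6.24²/425 = 0.00261354
  stratum South: (4800/11700)²·(1 − 290/4800)·34.39²/290 = 0.64493
  stratum East: (1700/11700)²·(1 − 214/1700)·42.30²/214 = 0.154299
  stratum West: (3000/11700)²·(1 − 477/3000)·42.08²/477 = 0.205258
V̂(x̄_st) = 1.0071
SE(x̄_st) = √1.0071 = 1.00354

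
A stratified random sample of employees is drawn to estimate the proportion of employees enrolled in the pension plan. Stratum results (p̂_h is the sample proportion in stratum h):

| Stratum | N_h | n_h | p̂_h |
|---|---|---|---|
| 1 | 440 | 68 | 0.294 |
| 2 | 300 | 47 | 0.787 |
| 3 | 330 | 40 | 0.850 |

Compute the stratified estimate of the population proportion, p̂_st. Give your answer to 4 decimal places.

N = 1070; stratum weights W_h = N_h/N.
p̂_st = Σ W_h p̂_h = (440·0.294 + 300·0.787 + 330·0.850)/1070 = 0.60370

p̂_st ≈ 0.6037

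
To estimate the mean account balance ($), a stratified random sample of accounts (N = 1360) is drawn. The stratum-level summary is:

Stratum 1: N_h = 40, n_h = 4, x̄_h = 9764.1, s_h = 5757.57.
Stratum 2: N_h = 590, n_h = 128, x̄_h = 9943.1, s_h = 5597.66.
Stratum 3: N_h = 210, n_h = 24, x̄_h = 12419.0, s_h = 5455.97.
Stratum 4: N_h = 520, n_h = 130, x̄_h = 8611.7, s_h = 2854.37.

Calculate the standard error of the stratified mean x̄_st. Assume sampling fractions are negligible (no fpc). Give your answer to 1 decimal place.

V̂(x̄_st) = Σ W_h² s_h²/n_h, with W_h = N_h/N and N = 1360:
  stratum 1: (40/1360)²·5757.57²/4 = 7169.03
  stratum 2: (590/1360)²·5597.66²/128 = 46071.2
  stratum 3: (210/1360)²·5455.97²/24 = 29572.9
  stratum 4: (520/1360)²·2854.37²/130 = 9162.33
V̂(x̄_st) = 91975.4
SE(x̄_st) = √91975.4 = 303.274

SE(x̄_st) ≈ 303.3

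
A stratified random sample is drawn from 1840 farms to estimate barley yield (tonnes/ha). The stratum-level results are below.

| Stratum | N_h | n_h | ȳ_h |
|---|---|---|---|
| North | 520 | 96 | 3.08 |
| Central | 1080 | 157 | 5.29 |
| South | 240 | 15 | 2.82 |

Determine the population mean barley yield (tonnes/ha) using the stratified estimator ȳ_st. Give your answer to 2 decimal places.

ȳ_st ≈ 4.34

N = Σ N_h = 1840. Stratum weights W_h = N_h/N.
ȳ_st = (520·3.08 + 1080·5.29 + 240·2.82) / 1840 = 4.3433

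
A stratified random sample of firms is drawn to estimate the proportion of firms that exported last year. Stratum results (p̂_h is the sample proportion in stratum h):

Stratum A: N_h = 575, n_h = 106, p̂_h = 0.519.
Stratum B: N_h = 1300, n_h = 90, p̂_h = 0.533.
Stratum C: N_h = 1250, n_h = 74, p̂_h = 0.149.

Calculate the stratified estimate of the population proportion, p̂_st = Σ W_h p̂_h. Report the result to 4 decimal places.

N = 3125; stratum weights W_h = N_h/N.
p̂_st = Σ W_h p̂_h = (575·0.519 + 1300·0.533 + 1250·0.149)/3125 = 0.37682

p̂_st ≈ 0.3768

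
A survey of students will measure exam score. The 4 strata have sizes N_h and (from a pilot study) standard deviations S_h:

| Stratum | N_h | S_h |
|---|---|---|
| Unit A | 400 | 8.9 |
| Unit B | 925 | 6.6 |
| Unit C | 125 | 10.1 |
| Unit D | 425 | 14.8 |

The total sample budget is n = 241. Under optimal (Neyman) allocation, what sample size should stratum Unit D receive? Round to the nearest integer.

88

Neyman allocation: n_h = n · N_h S_h / Σ N_i S_i, with n = 241.
  stratum Unit A: N_h·S_h = 400·8.9 = 3560.00
  stratum Unit B: N_h·S_h = 925·6.6 = 6105.00
  stratum Unit C: N_h·S_h = 125·10.1 = 1262.50
  stratum Unit D: N_h·S_h = 425·14.8 = 6290.00
Σ N_h S_h = 17217.50
n for stratum Unit D = 241·6290.00/17217.50 = 88.044 → 88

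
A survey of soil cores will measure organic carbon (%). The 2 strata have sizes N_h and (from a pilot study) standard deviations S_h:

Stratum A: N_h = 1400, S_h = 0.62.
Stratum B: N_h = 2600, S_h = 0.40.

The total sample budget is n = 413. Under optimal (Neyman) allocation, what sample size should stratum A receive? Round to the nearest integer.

Neyman allocation: n_h = n · N_h S_h / Σ N_i S_i, with n = 413.
  stratum A: N_h·S_h = 1400·0.62 = 868.00
  stratum B: N_h·S_h = 2600·0.40 = 1040.00
Σ N_h S_h = 1908.00
n for stratum A = 413·868.00/1908.00 = 187.885 → 188

188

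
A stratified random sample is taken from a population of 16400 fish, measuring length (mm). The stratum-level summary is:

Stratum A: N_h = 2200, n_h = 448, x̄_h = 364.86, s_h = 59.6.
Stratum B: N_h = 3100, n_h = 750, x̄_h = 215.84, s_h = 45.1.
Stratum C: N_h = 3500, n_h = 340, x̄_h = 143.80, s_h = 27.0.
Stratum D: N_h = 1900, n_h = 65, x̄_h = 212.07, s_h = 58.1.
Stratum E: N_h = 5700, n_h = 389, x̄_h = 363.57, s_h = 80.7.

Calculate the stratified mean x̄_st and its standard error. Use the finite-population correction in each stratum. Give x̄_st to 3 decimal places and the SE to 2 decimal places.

x̄_st = Σ W_h x̄_h = (2200·364.86 + 3100·215.84 + 3500·143.80 + 1900·212.07 + 5700·363.57)/16400 = 271.36451
V̂(x̄_st) = Σ W_h² (1 − n_h/N_h) s_h²/n_h, with W_h = N_h/N and N = 16400:
  stratum A: (2200/16400)²·(1 − 448/2200)·59.6²/448 = 0.113628
  stratum B: (3100/16400)²·(1 − 750/3100)·45.1²/750 = 0.0734571
  stratum C: (3500/16400)²·(1 − 340/3500)·27.0²/340 = 0.088169
  stratum D: (1900/16400)²·(1 − 65/1900)·58.1²/65 = 0.673195
  stratum E: (5700/16400)²·(1 − 389/5700)·80.7²/389 = 1.88435
V̂(x̄_st) = 2.8328
SE(x̄_st) = √2.8328 = 1.68309

x̄_st ≈ 271.365, SE ≈ 1.68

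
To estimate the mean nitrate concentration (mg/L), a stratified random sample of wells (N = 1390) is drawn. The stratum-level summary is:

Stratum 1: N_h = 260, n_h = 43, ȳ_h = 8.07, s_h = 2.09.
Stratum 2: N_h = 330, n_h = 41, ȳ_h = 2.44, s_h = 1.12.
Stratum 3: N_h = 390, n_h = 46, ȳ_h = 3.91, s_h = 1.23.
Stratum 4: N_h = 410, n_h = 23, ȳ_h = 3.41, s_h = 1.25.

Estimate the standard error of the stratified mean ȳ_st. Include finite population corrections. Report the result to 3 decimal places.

SE(ȳ_st) ≈ 0.111

V̂(ȳ_st) = Σ W_h² (1 − n_h/N_h) s_h²/n_h, with W_h = N_h/N and N = 1390:
  stratum 1: (260/1390)²·(1 − 43/260)·2.09²/43 = 0.00296639
  stratum 2: (330/1390)²·(1 − 41/330)·1.12²/41 = 0.0015102
  stratum 3: (390/1390)²·(1 − 46/390)·1.23²/46 = 0.00228374
  stratum 4: (410/1390)²·(1 − 23/410)·1.25²/23 = 0.00557901
V̂(ȳ_st) = 0.0123393
SE(ȳ_st) = √0.0123393 = 0.111083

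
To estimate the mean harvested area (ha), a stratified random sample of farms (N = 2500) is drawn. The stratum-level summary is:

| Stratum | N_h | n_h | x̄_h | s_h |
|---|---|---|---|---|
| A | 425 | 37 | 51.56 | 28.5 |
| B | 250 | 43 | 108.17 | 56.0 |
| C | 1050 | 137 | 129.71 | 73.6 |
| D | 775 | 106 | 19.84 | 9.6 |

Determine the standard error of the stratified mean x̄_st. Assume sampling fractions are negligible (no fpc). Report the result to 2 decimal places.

V̂(x̄_st) = Σ W_h² s_h²/n_h, with W_h = N_h/N and N = 2500:
  stratum A: (425/2500)²·28.5²/37 = 0.634433
  stratum B: (250/2500)²·56.0²/43 = 0.729302
  stratum C: (1050/2500)²·73.6²/137 = 6.97483
  stratum D: (775/2500)²·9.6²/106 = 0.0835526
V̂(x̄_st) = 8.42212
SE(x̄_st) = √8.42212 = 2.90209

SE(x̄_st) ≈ 2.90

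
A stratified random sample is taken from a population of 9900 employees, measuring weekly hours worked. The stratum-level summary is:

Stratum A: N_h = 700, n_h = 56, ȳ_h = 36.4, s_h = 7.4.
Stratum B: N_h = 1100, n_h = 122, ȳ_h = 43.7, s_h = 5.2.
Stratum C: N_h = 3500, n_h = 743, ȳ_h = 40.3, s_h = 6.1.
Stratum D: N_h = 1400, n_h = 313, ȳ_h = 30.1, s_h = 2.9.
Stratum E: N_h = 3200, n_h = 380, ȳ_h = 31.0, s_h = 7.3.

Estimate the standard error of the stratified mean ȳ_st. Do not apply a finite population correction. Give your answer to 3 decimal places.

SE(ȳ_st) ≈ 0.171

V̂(ȳ_st) = Σ W_h² s_h²/n_h, with W_h = N_h/N and N = 9900:
  stratum A: (700/9900)²·7.4²/56 = 0.00488879
  stratum B: (1100/9900)²·5.2²/122 = 0.00273629
  stratum C: (3500/9900)²·6.1²/743 = 0.00625946
  stratum D: (1400/9900)²·2.9²/313 = 0.000537325
  stratum E: (3200/9900)²·7.3²/380 = 0.0146518
V̂(ȳ_st) = 0.0290737
SE(ȳ_st) = √0.0290737 = 0.17051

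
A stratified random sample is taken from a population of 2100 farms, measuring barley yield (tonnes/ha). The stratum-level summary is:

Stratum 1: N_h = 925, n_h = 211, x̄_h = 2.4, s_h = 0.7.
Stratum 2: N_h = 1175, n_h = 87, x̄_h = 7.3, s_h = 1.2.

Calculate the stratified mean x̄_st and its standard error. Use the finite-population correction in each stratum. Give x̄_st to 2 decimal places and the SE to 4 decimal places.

x̄_st = Σ W_h x̄_h = (925·2.4 + 1175·7.3)/2100 = 5.14167
V̂(x̄_st) = Σ W_h² (1 − n_h/N_h) s_h²/n_h, with W_h = N_h/N and N = 2100:
  stratum 1: (925/2100)²·(1 − 211/925)·0.7²/211 = 0.000347788
  stratum 2: (1175/2100)²·(1 − 87/1175)·1.2²/87 = 0.00479812
V̂(x̄_st) = 0.00514591
SE(x̄_st) = √0.00514591 = 0.071735

x̄_st ≈ 5.14, SE ≈ 0.0717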